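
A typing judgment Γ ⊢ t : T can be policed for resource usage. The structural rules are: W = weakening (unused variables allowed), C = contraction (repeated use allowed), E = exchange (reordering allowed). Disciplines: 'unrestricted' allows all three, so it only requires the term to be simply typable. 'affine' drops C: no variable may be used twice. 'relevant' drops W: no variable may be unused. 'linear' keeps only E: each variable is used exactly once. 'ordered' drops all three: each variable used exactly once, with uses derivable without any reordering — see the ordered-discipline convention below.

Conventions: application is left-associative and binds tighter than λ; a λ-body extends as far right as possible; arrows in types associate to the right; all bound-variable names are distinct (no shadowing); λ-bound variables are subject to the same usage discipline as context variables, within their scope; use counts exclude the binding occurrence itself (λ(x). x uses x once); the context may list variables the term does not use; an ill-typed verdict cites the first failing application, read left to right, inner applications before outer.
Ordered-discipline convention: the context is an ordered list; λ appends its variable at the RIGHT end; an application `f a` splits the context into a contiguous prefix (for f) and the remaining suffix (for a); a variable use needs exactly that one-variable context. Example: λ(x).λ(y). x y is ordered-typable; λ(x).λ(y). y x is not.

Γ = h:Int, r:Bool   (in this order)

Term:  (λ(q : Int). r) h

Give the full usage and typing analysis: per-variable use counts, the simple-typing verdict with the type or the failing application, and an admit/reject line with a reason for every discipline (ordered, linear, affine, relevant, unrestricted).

use counts: h=1; r=1; q (λ-bound)=0
use order (left to right): r, h
typing: well-typed at Bool
ordered ✗ (unused: q — weakening required)
linear ✗ (unused: q — weakening required)
affine ✓ (h, r, q: no repeats, contraction unneeded)
relevant ✗ (unused: q — weakening required)
unrestricted ✓ (type-checks (Bool) and nothing is barred)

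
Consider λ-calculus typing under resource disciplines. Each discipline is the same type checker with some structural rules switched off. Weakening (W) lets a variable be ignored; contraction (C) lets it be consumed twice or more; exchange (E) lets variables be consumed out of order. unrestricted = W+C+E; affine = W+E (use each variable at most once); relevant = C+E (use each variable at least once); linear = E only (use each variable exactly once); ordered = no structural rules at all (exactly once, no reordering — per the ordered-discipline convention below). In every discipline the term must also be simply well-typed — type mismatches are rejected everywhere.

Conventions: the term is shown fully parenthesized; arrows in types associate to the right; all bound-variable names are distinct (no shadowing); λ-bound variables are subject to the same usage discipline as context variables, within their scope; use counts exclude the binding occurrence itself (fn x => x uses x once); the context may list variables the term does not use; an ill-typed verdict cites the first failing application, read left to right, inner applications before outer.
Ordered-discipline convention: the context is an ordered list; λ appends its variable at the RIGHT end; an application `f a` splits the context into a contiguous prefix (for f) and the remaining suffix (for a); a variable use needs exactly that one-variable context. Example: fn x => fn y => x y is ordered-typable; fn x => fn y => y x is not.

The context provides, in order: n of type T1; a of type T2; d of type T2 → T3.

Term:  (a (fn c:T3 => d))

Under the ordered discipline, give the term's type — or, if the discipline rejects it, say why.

not well-typed under ordered — the type mismatch rejects it
counts: n: 0; a: 1; d: 1; c [bound]: 0
left-to-right use order: a, d
typing: ill-typed: applying a non-function (T2)
all disciplines: ordered ✗ | linear ✗ | affine ✗ | relevant ✗ | unrestricted ✗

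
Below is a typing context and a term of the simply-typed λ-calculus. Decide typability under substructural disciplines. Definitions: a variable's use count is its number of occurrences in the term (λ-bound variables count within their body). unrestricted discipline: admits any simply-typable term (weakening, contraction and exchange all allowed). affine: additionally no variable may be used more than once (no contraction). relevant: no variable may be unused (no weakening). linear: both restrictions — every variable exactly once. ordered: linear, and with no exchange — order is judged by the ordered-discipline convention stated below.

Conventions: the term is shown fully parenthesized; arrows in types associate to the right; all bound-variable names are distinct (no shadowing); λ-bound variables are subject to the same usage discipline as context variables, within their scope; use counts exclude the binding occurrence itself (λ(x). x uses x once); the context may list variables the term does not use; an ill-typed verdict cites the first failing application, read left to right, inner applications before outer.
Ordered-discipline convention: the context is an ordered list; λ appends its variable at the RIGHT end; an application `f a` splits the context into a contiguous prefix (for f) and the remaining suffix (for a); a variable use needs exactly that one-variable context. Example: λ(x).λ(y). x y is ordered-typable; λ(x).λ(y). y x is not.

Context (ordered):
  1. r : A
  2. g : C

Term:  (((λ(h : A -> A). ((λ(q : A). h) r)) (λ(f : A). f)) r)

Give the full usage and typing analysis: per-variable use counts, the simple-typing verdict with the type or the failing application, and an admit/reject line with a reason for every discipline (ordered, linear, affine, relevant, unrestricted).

usage: r=2; g=0; h (λ-bound)=1; q (λ-bound)=0; f (λ-bound)=1
order of uses: h, r, f, r
typing: ✓ — A
ordered: ✗, needs contraction — r ×2; g, q left unused
linear: ✗, needs contraction — r ×2; g, q left unused
affine: ✗, needs contraction — r ×2
relevant: ✗, g, q left unused
unrestricted: ✓, well-typed at A; no restrictions here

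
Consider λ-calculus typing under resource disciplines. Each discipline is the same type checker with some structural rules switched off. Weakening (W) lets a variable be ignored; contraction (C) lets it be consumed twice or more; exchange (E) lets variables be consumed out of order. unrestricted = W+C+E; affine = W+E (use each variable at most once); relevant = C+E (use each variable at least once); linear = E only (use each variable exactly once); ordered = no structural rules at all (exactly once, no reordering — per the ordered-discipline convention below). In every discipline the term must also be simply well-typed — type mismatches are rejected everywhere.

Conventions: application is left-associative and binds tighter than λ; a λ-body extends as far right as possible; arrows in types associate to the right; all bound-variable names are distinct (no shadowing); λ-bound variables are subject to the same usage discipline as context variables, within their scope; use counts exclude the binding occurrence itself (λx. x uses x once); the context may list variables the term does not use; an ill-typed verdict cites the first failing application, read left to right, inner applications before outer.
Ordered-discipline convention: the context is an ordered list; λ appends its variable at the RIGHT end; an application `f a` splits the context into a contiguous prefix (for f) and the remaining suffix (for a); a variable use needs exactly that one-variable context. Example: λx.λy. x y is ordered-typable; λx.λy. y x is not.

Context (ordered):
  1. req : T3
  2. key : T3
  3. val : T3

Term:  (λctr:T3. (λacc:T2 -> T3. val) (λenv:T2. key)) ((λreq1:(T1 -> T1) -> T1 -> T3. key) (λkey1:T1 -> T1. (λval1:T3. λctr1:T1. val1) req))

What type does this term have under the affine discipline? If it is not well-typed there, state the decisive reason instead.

not well-typed under affine — needs contraction — key ×2
usage: req: 1; key: 2; val: 1; ctr (λ-bound): 0; acc (λ-bound): 0; env (λ-bound): 0; req1 (λ-bound): 0; key1 (λ-bound): 0; val1 (λ-bound): 1; ctr1 (λ-bound): 0
use order (left to right): val, key, key, val1, req
typing: ✓ — T3
summary: ordered ✗; linear ✗; affine ✗; relevant ✗; unrestricted ✓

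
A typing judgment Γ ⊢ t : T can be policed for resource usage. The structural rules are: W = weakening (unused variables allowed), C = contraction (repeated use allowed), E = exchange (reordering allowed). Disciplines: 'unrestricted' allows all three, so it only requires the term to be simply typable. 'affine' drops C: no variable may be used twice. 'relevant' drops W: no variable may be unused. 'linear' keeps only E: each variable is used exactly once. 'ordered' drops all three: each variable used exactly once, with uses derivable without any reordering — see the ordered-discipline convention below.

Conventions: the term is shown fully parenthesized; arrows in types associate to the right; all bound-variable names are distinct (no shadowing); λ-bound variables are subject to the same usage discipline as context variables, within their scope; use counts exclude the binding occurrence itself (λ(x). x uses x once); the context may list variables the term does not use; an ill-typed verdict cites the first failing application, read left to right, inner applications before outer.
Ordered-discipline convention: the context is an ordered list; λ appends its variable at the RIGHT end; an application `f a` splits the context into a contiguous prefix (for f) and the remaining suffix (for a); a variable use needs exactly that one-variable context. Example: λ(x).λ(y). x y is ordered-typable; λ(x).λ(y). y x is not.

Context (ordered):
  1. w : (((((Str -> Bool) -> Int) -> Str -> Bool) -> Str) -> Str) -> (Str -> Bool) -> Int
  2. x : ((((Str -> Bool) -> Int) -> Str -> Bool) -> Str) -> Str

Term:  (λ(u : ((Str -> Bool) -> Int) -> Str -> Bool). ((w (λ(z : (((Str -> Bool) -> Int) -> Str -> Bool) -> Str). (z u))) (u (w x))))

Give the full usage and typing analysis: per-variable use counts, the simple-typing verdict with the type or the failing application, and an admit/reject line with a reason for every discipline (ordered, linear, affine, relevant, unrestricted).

counts: w: 2×, x: 1×, u (λ-bound): 2×, z (λ-bound): 1×
uses in reading order: w, z, u, u, w, x
typing: well-typed — term : (((Str -> Bool) -> Int) -> Str -> Bool) -> Int
ordered: ✗, needs contraction — w ×2, u ×2
linear: ✗, needs contraction — w ×2, u ×2
affine: ✗, needs contraction — w ×2, u ×2
relevant: ✓, at least one use each (w, x, u, z)
unrestricted: ✓, type-checks ((((Str -> Bool) -> Int) -> Str -> Bool) -> Int) and nothing is barred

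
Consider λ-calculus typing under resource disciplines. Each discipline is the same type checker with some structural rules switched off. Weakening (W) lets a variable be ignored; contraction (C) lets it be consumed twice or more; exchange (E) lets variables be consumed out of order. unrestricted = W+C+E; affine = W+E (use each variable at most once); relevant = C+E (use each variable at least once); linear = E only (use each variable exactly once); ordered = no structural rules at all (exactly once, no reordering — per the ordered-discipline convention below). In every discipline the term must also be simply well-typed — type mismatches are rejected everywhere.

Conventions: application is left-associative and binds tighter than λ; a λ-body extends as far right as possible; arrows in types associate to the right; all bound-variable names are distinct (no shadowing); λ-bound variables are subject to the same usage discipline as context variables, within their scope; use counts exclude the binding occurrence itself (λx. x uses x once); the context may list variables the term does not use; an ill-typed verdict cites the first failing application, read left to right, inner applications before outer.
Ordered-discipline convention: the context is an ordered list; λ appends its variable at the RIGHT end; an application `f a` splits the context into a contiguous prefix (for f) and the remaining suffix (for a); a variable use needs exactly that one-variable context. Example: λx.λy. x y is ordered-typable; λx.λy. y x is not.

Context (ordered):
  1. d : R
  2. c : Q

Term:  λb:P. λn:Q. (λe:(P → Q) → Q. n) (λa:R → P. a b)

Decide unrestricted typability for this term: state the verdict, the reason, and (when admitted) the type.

no — not simply typable
usage: d ×0, c ×0, b [bound] ×1, n [bound] ×1, e [bound] ×0, a [bound] ×1
uses in reading order: n, a, b
typing: ill-typed: an argument P mismatches the expected R
across the five disciplines: ordered ✗ | linear ✗ | affine ✗ | relevant ✗ | unrestricted ✗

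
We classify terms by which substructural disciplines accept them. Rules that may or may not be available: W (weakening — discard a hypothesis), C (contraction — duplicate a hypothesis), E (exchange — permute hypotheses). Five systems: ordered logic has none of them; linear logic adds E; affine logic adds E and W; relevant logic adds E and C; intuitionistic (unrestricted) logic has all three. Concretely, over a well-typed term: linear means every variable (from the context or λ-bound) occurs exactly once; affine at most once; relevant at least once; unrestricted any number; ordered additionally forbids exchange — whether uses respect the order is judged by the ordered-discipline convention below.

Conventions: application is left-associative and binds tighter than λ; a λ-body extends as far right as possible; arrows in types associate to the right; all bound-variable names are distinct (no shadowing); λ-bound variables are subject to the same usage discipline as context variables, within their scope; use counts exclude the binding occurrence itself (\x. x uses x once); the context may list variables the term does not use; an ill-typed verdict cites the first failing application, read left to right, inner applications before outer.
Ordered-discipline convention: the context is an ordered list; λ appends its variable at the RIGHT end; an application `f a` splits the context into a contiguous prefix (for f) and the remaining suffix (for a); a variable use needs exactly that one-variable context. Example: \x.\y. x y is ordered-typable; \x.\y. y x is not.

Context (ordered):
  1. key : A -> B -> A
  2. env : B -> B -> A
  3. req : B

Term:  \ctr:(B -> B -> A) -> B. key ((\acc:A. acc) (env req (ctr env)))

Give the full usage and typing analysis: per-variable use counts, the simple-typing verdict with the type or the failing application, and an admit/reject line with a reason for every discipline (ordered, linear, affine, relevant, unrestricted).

variable uses: key=1, env=2, req=1, ctr (λ-bound)=1, acc (λ-bound)=1
uses in reading order: key, acc, env, req, ctr, env
typing: well-typed — term : ((B -> B -> A) -> B) -> B -> A
ordered: ✗ — needs contraction — env ×2
linear: ✗ — needs contraction — env ×2
affine: ✗ — needs contraction — env ×2
relevant: ✓ — none of key, env, req, ctr, acc goes unused
unrestricted: ✓ — well-typed at ((B -> B -> A) -> B) -> B -> A; no restrictions here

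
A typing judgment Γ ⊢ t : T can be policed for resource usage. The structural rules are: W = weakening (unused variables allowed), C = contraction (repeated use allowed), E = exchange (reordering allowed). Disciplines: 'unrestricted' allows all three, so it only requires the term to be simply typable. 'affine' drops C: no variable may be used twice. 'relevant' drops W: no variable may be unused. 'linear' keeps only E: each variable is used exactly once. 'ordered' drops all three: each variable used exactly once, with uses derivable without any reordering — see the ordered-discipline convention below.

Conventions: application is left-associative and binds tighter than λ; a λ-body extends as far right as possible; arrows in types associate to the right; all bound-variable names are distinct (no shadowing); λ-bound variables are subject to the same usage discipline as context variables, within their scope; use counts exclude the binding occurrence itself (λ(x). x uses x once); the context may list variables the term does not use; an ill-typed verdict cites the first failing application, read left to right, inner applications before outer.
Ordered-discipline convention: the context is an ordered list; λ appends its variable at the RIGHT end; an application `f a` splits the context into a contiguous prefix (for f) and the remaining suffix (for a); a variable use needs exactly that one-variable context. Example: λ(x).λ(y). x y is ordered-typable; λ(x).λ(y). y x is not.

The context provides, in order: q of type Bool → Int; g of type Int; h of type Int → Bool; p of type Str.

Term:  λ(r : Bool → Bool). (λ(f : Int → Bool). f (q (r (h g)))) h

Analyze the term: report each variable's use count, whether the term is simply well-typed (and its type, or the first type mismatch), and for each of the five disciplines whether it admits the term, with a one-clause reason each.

use counts: q=1, g=1, h=2, p=0, r (bound)=1, f (bound)=1
order of uses: f, q, r, h, g, h
typing: well-typed — term : (Bool → Bool) → Bool
ordered ✗ (uses contraction: h ×2; p left unused)
linear ✗ (uses contraction: h ×2; p left unused)
affine ✗ (uses contraction: h ×2)
relevant ✗ (p left unused)
unrestricted ✓ (type-checks ((Bool → Bool) → Bool) and nothing is barred)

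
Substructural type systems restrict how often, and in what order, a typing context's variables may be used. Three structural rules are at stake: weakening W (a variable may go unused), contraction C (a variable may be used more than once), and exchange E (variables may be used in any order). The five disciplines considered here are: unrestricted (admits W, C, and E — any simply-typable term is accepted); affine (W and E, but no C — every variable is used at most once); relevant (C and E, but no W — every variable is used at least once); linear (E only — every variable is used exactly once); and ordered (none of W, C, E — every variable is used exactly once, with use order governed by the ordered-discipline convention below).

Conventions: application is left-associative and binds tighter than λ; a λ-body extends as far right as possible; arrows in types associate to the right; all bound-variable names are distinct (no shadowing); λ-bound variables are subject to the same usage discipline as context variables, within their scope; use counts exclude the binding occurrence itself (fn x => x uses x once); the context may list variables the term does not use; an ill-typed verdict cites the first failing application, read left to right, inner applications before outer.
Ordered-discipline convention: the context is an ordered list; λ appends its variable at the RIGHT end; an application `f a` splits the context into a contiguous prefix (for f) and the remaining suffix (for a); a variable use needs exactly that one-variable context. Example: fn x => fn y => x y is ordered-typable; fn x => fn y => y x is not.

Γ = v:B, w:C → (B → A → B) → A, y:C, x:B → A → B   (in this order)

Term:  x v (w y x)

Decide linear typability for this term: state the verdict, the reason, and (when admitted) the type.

no — x ×2 used more than once (contraction)
variable uses: v: 1, w: 1, y: 1, x: 2
left-to-right use order: x, v, w, y, x
typing: ✓ — B
summary: ordered ✗, linear ✗, affine ✗, relevant ✓, unrestricted ✓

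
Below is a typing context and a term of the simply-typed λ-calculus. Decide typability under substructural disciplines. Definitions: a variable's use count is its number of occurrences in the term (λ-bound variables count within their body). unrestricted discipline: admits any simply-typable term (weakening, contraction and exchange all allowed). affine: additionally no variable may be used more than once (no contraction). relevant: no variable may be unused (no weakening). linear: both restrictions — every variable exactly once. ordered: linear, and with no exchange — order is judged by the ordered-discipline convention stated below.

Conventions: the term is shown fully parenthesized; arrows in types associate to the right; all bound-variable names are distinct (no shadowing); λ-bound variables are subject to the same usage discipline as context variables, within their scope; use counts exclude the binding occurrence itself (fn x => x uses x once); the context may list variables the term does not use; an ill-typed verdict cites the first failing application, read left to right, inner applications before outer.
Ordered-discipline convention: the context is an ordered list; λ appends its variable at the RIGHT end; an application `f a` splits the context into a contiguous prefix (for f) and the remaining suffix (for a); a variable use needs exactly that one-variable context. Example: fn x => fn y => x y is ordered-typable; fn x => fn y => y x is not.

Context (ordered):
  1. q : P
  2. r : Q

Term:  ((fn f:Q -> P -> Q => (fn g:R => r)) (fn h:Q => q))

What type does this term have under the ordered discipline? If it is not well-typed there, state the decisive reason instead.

not well-typed under ordered — not simply typable
usage: q: 1×, r: 1×, f (λ-bound): 0×, g (λ-bound): 0×, h (λ-bound): 0×
left-to-right use order: r, q
typing: ill-typed: argument of type Q -> P where Q -> P -> Q is required
per-discipline verdicts: ordered ✗ | linear ✗ | affine ✗ | relevant ✗ | unrestricted ✗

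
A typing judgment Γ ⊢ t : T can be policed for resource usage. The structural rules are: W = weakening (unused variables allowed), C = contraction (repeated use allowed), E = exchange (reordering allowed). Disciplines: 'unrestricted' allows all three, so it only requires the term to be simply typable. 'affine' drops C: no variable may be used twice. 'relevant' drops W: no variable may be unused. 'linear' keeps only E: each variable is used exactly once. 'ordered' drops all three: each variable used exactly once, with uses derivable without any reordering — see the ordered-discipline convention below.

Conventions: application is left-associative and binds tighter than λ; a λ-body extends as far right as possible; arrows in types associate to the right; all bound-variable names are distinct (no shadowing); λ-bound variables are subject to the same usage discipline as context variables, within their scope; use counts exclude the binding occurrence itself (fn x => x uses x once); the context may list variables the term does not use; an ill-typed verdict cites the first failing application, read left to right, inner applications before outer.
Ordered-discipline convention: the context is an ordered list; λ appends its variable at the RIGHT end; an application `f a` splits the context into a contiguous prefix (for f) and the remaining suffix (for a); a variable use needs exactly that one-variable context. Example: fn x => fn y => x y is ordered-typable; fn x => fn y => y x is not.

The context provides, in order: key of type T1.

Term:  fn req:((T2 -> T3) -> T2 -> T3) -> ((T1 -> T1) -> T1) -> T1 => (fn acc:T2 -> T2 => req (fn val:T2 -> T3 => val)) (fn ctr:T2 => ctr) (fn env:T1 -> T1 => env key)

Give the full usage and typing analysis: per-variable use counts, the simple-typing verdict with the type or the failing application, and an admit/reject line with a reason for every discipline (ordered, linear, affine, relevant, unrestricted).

counts: key: 1×; req (λ-bound): 1×; acc (λ-bound): 0×; val (λ-bound): 1×; ctr (λ-bound): 1×; env (λ-bound): 1×
order of uses: req, val, ctr, env, key
typing: well-typed at (((T2 -> T3) -> T2 -> T3) -> ((T1 -> T1) -> T1) -> T1) -> T1
ordered: ✗ — acc never used (weakening)
linear: ✗ — acc never used (weakening)
affine: ✓ — none of key, req, acc, val, ctr, env used more than once
relevant: ✗ — acc never used (weakening)
unrestricted: ✓ — well-typed at (((T2 -> T3) -> T2 -> T3) -> ((T1 -> T1) -> T1) -> T1) -> T1; no restrictions here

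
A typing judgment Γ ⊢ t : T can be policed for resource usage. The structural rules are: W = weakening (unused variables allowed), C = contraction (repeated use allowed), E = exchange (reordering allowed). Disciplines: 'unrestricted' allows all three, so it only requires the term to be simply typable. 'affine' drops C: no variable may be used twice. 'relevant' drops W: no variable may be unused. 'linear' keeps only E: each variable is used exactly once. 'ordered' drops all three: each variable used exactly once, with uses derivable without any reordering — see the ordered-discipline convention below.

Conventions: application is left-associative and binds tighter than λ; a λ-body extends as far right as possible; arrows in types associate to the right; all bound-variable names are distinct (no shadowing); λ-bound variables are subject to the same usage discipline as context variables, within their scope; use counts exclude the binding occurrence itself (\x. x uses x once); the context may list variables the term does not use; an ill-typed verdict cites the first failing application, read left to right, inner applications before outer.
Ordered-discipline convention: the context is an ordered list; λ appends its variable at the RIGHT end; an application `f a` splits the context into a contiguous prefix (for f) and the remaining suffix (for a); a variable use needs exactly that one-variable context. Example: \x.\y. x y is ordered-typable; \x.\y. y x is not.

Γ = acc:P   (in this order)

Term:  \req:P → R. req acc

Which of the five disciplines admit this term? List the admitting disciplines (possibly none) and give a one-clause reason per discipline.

admitted by: linear, affine, relevant, unrestricted
usage: acc: 1×; req (λ-bound): 1×
left-to-right use order: req, acc
typing: ✓ — (P → R) → R
ordered ✗ (no ordered split (uses run req, acc))
linear ✓ (acc, req: one use apiece)
affine ✓ (at most one use each (acc, req))
relevant ✓ (acc, req: all used, weakening unneeded)
unrestricted ✓ (simply typable at (P → R) → R; W, C, E all held)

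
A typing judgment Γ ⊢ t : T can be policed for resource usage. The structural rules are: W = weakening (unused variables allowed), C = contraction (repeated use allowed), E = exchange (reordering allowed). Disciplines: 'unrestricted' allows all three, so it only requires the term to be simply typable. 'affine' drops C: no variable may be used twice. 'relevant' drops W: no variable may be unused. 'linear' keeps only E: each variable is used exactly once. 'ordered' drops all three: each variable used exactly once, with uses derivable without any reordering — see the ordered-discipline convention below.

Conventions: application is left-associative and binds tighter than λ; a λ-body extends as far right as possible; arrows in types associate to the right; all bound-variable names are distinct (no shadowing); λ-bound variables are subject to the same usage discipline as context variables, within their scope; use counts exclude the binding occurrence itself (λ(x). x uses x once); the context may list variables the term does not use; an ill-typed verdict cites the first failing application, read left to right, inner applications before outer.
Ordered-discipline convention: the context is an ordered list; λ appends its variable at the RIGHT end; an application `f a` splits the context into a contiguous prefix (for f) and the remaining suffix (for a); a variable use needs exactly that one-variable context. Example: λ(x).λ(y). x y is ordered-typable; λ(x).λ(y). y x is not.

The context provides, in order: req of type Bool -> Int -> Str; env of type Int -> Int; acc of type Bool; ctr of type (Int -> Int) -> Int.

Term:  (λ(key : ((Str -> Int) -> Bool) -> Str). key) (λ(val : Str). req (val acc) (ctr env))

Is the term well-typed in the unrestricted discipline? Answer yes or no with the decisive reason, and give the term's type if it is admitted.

no — fails simple typing
variable uses: req: 1×, env: 1×, acc: 1×, ctr: 1×, key [bound]: 1×, val [bound]: 1×
left-to-right use order: key, req, val, acc, ctr, env
typing: ill-typed: can't apply a value of type Str
summary: ordered ✗; linear ✗; affine ✗; relevant ✗; unrestricted ✗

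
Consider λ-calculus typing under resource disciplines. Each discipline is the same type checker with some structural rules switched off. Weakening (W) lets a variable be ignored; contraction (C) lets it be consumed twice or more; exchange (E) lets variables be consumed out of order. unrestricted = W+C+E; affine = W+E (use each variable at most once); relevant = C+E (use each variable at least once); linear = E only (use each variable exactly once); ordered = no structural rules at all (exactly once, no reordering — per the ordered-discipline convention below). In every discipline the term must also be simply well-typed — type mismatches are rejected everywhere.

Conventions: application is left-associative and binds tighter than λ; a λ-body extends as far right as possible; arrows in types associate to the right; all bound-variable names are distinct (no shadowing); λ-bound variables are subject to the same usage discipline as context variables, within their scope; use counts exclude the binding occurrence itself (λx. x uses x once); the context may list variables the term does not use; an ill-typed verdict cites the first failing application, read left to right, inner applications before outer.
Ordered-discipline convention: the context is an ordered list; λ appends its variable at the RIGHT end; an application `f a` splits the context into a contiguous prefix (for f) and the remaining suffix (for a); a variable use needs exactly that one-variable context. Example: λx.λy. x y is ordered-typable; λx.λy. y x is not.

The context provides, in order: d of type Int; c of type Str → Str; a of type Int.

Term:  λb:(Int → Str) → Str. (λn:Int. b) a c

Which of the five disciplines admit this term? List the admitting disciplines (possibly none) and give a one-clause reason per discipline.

admitted in: none
variable uses: d ×0, c ×1, a ×1, b (λ-bound) ×1, n (λ-bound) ×0
uses in reading order: b, a, c
typing: ill-typed: an argument Str → Str mismatches the expected Int → Str
ordered: ✗, not simply typable
linear: ✗, fails simple typing
affine: ✗, a type mismatch blocks all five
relevant: ✗, the type mismatch rejects it
unrestricted: ✗, not simply typable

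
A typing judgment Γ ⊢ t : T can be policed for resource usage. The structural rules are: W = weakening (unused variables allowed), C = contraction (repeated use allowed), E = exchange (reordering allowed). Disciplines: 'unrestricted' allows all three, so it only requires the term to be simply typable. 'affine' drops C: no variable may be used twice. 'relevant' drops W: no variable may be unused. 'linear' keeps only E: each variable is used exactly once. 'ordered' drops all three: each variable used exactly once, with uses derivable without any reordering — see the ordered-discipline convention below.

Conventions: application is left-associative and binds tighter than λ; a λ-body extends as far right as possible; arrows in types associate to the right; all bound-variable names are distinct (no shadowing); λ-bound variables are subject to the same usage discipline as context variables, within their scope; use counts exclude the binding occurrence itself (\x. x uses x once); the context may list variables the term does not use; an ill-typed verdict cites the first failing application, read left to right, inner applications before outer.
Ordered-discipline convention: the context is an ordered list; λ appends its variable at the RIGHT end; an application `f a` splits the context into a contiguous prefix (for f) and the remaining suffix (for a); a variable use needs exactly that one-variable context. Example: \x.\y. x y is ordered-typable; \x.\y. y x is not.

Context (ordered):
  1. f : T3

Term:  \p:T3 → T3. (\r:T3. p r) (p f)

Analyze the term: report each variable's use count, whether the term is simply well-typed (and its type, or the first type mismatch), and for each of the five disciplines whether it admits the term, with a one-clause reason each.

variable uses: f: 1, p (bound): 2, r (bound): 1
use order (left to right): p, r, p, f
typing: well-typed — term : (T3 → T3) → T3
ordered: ✗, p ×2 used more than once (contraction)
linear: ✗, p ×2 used more than once (contraction)
affine: ✗, p ×2 used more than once (contraction)
relevant: ✓, at least one use each (f, p, r)
unrestricted: ✓, type-checks ((T3 → T3) → T3) and nothing is barred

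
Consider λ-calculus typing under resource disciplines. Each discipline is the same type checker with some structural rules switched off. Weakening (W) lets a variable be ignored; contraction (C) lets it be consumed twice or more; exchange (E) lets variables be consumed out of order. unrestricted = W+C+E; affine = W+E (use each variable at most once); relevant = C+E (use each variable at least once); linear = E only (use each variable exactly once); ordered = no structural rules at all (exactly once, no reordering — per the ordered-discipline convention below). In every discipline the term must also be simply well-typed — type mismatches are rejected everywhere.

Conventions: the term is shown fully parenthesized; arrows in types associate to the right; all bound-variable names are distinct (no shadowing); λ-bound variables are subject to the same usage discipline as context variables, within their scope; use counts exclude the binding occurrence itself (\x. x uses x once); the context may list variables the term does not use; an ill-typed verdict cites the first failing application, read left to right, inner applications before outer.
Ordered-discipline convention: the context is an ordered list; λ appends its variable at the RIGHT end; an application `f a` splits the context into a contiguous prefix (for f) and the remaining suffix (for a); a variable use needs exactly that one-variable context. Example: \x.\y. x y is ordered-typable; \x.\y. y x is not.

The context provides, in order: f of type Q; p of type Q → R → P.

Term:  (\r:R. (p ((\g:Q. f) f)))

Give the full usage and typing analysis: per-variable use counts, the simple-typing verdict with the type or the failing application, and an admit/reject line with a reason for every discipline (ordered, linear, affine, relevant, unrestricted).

usage: f ×2; p ×1; r (λ-bound) ×0; g (λ-bound) ×0
use order (left to right): p, f, f
typing: the term checks, with type R → R → P
ordered ✗ (needs contraction — f ×2; r, g left unused)
linear ✗ (needs contraction — f ×2; r, g left unused)
affine ✗ (needs contraction — f ×2)
relevant ✗ (r, g left unused)
unrestricted ✓ (simply typable at R → R → P; W, C, E all held)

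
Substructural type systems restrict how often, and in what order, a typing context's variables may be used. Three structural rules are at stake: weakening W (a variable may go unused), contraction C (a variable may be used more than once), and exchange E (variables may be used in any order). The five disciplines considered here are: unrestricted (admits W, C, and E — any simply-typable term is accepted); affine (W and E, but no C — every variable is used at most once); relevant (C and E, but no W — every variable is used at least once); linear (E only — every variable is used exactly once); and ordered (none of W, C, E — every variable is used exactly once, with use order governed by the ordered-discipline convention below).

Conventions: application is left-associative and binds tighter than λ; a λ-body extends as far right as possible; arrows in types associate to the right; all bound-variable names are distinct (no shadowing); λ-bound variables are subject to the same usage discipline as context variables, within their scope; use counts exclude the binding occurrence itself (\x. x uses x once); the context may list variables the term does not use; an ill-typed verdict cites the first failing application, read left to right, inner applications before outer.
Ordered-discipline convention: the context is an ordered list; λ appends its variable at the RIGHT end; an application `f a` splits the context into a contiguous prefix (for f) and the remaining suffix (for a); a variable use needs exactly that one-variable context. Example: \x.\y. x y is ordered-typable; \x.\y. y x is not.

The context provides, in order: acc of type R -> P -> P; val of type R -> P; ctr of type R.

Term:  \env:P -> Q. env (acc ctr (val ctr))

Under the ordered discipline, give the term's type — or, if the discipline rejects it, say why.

not well-typed under ordered — uses contraction: ctr ×2
variable uses: acc: 1×; val: 1×; ctr: 2×; env [bound]: 1×
order of uses: env, acc, ctr, val, ctr
typing: well-typed — term : (P -> Q) -> Q
all disciplines: ordered ✗ | linear ✗ | affine ✗ | relevant ✓ | unrestricted ✓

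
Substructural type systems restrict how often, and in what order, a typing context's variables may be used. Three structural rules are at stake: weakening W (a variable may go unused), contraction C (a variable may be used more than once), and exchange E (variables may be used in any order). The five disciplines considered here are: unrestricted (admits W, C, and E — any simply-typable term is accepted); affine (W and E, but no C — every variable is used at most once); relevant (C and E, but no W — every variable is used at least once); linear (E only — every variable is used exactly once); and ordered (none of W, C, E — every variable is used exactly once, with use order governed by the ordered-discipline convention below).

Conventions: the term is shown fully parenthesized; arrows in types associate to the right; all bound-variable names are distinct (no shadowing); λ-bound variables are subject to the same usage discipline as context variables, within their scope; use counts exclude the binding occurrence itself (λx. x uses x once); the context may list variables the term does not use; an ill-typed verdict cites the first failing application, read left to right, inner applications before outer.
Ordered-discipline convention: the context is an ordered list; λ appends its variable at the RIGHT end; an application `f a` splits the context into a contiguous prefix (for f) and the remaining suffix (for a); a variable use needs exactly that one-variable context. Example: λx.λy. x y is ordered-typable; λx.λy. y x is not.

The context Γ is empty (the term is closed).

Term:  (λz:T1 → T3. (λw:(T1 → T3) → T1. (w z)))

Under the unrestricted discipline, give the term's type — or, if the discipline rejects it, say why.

term : (T1 → T3) → ((T1 → T3) → T1) → T1
use counts: z (bound): 1×, w (bound): 1×
left-to-right use order: w, z
typing: the term checks, with type (T1 → T3) → ((T1 → T3) → T1) → T1
all disciplines: ordered ✗; linear ✓; affine ✓; relevant ✓; unrestricted ✓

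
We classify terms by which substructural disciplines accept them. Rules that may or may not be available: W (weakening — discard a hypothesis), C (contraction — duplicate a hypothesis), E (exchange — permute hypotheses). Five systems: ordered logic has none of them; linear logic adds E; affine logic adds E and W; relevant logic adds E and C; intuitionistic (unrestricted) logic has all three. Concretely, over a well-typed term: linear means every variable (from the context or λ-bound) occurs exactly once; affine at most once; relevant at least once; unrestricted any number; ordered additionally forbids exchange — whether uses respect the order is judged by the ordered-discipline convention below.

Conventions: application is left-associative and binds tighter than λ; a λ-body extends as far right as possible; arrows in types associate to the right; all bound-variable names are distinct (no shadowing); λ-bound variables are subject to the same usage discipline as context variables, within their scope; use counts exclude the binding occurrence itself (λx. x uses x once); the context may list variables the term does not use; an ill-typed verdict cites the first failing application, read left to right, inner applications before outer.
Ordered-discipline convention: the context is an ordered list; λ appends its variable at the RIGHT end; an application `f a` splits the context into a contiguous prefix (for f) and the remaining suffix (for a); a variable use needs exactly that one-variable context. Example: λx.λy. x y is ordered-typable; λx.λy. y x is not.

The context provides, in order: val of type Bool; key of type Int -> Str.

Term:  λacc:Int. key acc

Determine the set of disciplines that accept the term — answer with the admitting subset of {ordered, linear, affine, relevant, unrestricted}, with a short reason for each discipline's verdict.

accepted by: affine, unrestricted
use counts: val: 0×, key: 1×, acc (λ-bound): 1×
order of uses: key, acc
typing: well-typed — term : Int -> Str
ordered: ✗ — val never used (weakening)
linear: ✗ — val never used (weakening)
affine: ✓ — at most one use each (val, key, acc)
relevant: ✗ — val never used (weakening)
unrestricted: ✓ — well-typed at Int -> Str; no restrictions here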